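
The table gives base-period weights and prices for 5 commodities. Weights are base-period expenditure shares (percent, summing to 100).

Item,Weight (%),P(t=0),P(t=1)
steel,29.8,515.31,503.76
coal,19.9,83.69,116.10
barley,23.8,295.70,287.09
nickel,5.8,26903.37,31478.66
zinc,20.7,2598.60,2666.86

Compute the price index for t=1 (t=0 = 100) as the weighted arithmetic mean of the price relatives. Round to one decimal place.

107.9

steel: 29.8 × (503.76/515.31) = 29.8 × 0.977586 = 29.1321
coal: 19.9 × (116.10/83.69) = 19.9 × 1.387263 = 27.6065
barley: 23.8 × (287.09/295.70) = 23.8 × 0.970883 = 23.1070
nickel: 5.8 × (31478.66/26903.37) = 5.8 × 1.170064 = 6.7864
zinc: 20.7 × (2666.86/2598.60) = 20.7 × 1.026268 = 21.2437
Index = Σ wᵢ·(p₁ᵢ/p₀ᵢ) = 29.1321 + 27.6065 + 23.1070 + 6.7864 + 21.2437 = 107.8757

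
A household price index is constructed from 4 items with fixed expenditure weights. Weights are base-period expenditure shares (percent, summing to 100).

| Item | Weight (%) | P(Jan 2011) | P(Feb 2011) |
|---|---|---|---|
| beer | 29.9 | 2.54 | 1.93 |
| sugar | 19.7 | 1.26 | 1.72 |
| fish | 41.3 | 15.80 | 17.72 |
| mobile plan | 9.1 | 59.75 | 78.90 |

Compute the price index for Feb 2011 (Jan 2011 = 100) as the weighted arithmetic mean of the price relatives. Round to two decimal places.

107.95

beer: 29.9 × (1.93/2.54) = 29.9 × 0.759843 = 22.7193
sugar: 19.7 × (1.72/1.26) = 19.7 × 1.365079 = 26.8921
fish: 41.3 × (17.72/15.80) = 41.3 × 1.121519 = 46.3187
mobile plan: 9.1 × (78.90/59.75) = 9.1 × 1.320502 = 12.0166
Index = Σ wᵢ·(p₁ᵢ/p₀ᵢ) = 22.7193 + 26.8921 + 46.3187 + 12.0166 = 107.9467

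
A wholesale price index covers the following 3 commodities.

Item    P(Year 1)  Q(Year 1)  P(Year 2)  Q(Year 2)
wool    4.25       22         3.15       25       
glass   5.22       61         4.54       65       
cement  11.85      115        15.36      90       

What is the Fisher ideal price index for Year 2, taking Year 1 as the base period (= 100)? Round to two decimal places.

Laspeyres component (base-period weights):
ΣP(Year 2)Q(Year 1) = 3.15×22 + 4.54×61 + 15.36×115 = 69.3 + 276.94 + 1766.4 = 2112.64
ΣP(Year 1)Q(Year 1) = 4.25×22 + 5.22×61 + 11.85×115 = 93.5 + 318.42 + 1362.75 = 1774.67
L = 2112.64 / 1774.67 × 100 = 119.0441
Paasche component (current-period weights):
ΣP(Year 2)Q(Year 2) = 3.15×25 + 4.54×65 + 15.36×90 = 78.75 + 295.1 + 1382.4 = 1756.25
ΣP(Year 1)Q(Year 2) = 4.25×25 + 5.22×65 + 11.85×90 = 106.25 + 339.3 + 1066.5 = 1512.05
P = 1756.25 / 1512.05 × 100 = 116.1503
Fisher = √(L × P) = √(119.0441 × 116.1503) = 117.5883

117.59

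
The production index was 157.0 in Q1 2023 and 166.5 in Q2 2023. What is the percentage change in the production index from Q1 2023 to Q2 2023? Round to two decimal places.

Change = (166.5 − 157.0) / 157.0 × 100
       = 9.5 / 157.0 × 100 = 6.0510%

6.05%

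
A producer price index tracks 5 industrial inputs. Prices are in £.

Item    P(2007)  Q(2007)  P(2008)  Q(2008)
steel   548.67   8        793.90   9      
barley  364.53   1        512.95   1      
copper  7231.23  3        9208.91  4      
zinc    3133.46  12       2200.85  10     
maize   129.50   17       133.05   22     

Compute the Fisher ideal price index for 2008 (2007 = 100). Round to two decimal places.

Laspeyres component (base-period weights):
ΣP(2008)Q(2007) = 793.90×8 + 512.95×1 + 9208.91×3 + 2200.85×12 + 133.05×17 = 6351.2 + 512.95 + 27626.73 + 26410.2 + 2261.85 = 63162.93
ΣP(2007)Q(2007) = 548.67×8 + 364.53×1 + 7231.23×3 + 3133.46×12 + 129.50×17 = 4389.36 + 364.53 + 21693.69 + 37601.52 + 2201.5 = 66250.6
L = 63162.93 / 66250.6 × 100 = 95.3394
Paasche component (current-period weights):
ΣP(2008)Q(2008) = 793.90×9 + 512.95×1 + 9208.91×4 + 2200.85×10 + 133.05×22 = 7145.1 + 512.95 + 36835.64 + 22008.5 + 2927.1 = 69429.29
ΣP(2007)Q(2008) = 548.67×9 + 364.53×1 + 7231.23×4 + 3133.46×10 + 129.50×22 = 4938.03 + 364.53 + 28924.92 + 31334.6 + 2849 = 68411.08
P = 69429.29 / 68411.08 × 100 = 101.4884
Fisher = √(L × P) = √(95.3394 × 101.4884) = 98.3659

98.37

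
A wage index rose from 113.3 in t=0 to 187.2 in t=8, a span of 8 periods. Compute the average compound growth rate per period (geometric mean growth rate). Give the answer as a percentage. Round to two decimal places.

6.48%

Growth factor = (187.2/113.3)^(1/8) = (1.652251)^(1/8) = 1.064779
Growth rate = 1.064779 − 1 = 0.064779 = 6.4779%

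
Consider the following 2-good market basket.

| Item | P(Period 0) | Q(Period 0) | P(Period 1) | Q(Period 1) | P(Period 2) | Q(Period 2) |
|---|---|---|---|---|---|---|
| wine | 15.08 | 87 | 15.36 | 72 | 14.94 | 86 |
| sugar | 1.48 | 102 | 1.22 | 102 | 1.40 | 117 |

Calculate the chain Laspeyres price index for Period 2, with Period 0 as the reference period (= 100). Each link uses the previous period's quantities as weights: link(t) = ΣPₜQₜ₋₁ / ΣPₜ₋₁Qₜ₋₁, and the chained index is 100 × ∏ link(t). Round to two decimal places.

Link Period 0→Period 1:
ΣP(Period 1)Q(Period 0) = 15.36×87 + 1.22×102 = 1336.32 + 124.44 = 1460.76
ΣP(Period 0)Q(Period 0) = 15.08×87 + 1.48×102 = 1311.96 + 150.96 = 1462.92
link = 1460.76/1462.92 = 0.998524
Link Period 1→Period 2:
ΣP(Period 2)Q(Period 1) = 14.94×72 + 1.40×102 = 1075.68 + 142.8 = 1218.48
ΣP(Period 1)Q(Period 1) = 15.36×72 + 1.22×102 = 1105.92 + 124.44 = 1230.36
link = 1218.48/1230.36 = 0.990344
Chained index = 100 × 0.998524 × 0.990344 = 98.8882

98.89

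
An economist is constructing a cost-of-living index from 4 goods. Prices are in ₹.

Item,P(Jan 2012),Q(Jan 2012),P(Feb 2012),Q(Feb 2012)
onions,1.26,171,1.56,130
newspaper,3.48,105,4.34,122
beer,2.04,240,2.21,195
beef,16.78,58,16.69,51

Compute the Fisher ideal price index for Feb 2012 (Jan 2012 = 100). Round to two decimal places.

Laspeyres component (base-period weights):
ΣP(Feb 2012)Q(Jan 2012) = 1.56×171 + 4.34×105 + 2.21×240 + 16.69×58 = 266.76 + 455.7 + 530.4 + 968.02 = 2220.88
ΣP(Jan 2012)Q(Jan 2012) = 1.26×171 + 3.48×105 + 2.04×240 + 16.78×58 = 215.46 + 365.4 + 489.6 + 973.24 = 2043.7
L = 2220.88 / 2043.7 × 100 = 108.6696
Paasche component (current-period weights):
ΣP(Feb 2012)Q(Feb 2012) = 1.56×130 + 4.34×122 + 2.21×195 + 16.69×51 = 202.8 + 529.48 + 430.95 + 851.19 = 2014.42
ΣP(Jan 2012)Q(Feb 2012) = 1.26×130 + 3.48×122 + 2.04×195 + 16.78×51 = 163.8 + 424.56 + 397.8 + 855.78 = 1841.94
P = 2014.42 / 1841.94 × 100 = 109.3640
Fisher = √(L × P) = √(108.6696 × 109.3640) = 109.0163

109.02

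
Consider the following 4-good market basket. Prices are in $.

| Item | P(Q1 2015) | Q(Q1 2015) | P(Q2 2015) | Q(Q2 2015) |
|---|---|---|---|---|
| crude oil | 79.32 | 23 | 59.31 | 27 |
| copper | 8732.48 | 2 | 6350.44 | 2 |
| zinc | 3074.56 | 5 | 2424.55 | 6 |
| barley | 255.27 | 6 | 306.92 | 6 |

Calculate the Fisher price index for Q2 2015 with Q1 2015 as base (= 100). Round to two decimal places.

Laspeyres component (base-period weights):
ΣP(Q2 2015)Q(Q1 2015) = 59.31×23 + 6350.44×2 + 2424.55×5 + 306.92×6 = 1364.13 + 12700.88 + 12122.75 + 1841.52 = 28029.28
ΣP(Q1 2015)Q(Q1 2015) = 79.32×23 + 8732.48×2 + 3074.56×5 + 255.27×6 = 1824.36 + 17464.96 + 15372.8 + 1531.62 = 36193.74
L = 28029.28 / 36193.74 × 100 = 77.4423
Paasche component (current-period weights):
ΣP(Q2 2015)Q(Q2 2015) = 59.31×27 + 6350.44×2 + 2424.55×6 + 306.92×6 = 1601.37 + 12700.88 + 14547.3 + 1841.52 = 30691.07
ΣP(Q1 2015)Q(Q2 2015) = 79.32×27 + 8732.48×2 + 3074.56×6 + 255.27×6 = 2141.64 + 17464.96 + 18447.36 + 1531.62 = 39585.58
P = 30691.07 / 39585.58 × 100 = 77.5309
Fisher = √(L × P) = √(77.4423 × 77.5309) = 77.4866

77.49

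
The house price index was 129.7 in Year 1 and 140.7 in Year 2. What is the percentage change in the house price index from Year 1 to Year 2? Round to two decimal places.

8.48%

Change = (140.7 − 129.7) / 129.7 × 100
       = 11.0 / 129.7 × 100 = 8.4811%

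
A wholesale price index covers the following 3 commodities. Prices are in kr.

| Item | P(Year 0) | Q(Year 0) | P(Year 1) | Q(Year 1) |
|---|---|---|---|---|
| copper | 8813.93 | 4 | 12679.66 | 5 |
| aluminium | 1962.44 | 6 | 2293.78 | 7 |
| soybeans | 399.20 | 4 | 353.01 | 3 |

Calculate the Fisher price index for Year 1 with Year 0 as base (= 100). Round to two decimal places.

135.98

Laspeyres component (base-period weights):
ΣP(Year 1)Q(Year 0) = 12679.66×4 + 2293.78×6 + 353.01×4 = 50718.64 + 13762.68 + 1412.04 = 65893.36
ΣP(Year 0)Q(Year 0) = 8813.93×4 + 1962.44×6 + 399.20×4 = 35255.72 + 11774.64 + 1596.8 = 48627.16
L = 65893.36 / 48627.16 × 100 = 135.5073
Paasche component (current-period weights):
ΣP(Year 1)Q(Year 1) = 12679.66×5 + 2293.78×7 + 353.01×3 = 63398.3 + 16056.46 + 1059.03 = 80513.79
ΣP(Year 0)Q(Year 1) = 8813.93×5 + 1962.44×7 + 399.20×3 = 44069.65 + 13737.08 + 1197.6 = 59004.33
P = 80513.79 / 59004.33 × 100 = 136.4540
Fisher = √(L × P) = √(135.5073 × 136.4540) = 135.9799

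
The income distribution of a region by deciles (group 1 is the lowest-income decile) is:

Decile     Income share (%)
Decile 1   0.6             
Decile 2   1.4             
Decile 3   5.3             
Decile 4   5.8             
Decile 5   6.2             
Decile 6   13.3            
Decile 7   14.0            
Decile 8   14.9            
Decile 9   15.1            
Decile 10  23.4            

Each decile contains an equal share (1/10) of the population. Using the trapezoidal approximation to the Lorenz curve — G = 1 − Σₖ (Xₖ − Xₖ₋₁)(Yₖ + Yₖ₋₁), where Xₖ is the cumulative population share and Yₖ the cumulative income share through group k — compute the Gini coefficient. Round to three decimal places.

Cumulative income shares Yₖ: 0.0060, 0.0200, 0.0730, 0.1310, 0.1930, 0.3260, 0.4660, 0.6150, 0.7660, 1.0000
Σ (Xₖ−Xₖ₋₁)(Yₖ+Yₖ₋₁) = (1/10)(0.0060+0.0000) + (1/10)(0.0200+0.0060) + (1/10)(0.0730+0.0200) + (1/10)(0.1310+0.0730) + (1/10)(0.1930+0.1310) + (1/10)(0.3260+0.1930) + (1/10)(0.4660+0.3260) + (1/10)(0.6150+0.4660) + (1/10)(0.7660+0.6150) + (1/10)(1.0000+0.7660)
  = 0.0006 + 0.0026 + 0.0093 + 0.0204 + 0.0324 + 0.0519 + 0.0792 + 0.1081 + 0.1381 + 0.1766 = 0.6192
G = 1 − 0.6192 = 0.3808

0.381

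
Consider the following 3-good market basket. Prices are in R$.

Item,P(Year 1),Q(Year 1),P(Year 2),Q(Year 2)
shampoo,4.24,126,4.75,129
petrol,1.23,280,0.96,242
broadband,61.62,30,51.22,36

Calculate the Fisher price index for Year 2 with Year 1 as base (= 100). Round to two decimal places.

Laspeyres component (base-period weights):
ΣP(Year 2)Q(Year 1) = 4.75×126 + 0.96×280 + 51.22×30 = 598.5 + 268.8 + 1536.6 = 2403.9
ΣP(Year 1)Q(Year 1) = 4.24×126 + 1.23×280 + 61.62×30 = 534.24 + 344.4 + 1848.6 = 2727.24
L = 2403.9 / 2727.24 × 100 = 88.1441
Paasche component (current-period weights):
ΣP(Year 2)Q(Year 2) = 4.75×129 + 0.96×242 + 51.22×36 = 612.75 + 232.32 + 1843.92 = 2688.99
ΣP(Year 1)Q(Year 2) = 4.24×129 + 1.23×242 + 61.62×36 = 546.96 + 297.66 + 2218.32 = 3062.94
P = 2688.99 / 3062.94 × 100 = 87.7911
Fisher = √(L × P) = √(88.1441 × 87.7911) = 87.9674

87.97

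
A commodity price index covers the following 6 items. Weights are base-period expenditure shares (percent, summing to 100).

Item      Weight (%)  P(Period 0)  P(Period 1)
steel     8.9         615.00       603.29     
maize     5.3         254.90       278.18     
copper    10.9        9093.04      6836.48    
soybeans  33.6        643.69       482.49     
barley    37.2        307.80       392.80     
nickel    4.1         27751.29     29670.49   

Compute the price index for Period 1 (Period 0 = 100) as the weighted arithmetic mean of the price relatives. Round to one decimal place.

99.8

steel: 8.9 × (603.29/615.00) = 8.9 × 0.980959 = 8.7305
maize: 5.3 × (278.18/254.90) = 5.3 × 1.091330 = 5.7840
copper: 10.9 × (6836.48/9093.04) = 10.9 × 0.751837 = 8.1950
soybeans: 33.6 × (482.49/643.69) = 33.6 × 0.749569 = 25.1855
barley: 37.2 × (392.80/307.80) = 37.2 × 1.276153 = 47.4729
nickel: 4.1 × (29670.49/27751.29) = 4.1 × 1.069157 = 4.3835
Index = Σ wᵢ·(p₁ᵢ/p₀ᵢ) = 8.7305 + 5.7840 + 8.1950 + 25.1855 + 47.4729 + 4.3835 = 99.7516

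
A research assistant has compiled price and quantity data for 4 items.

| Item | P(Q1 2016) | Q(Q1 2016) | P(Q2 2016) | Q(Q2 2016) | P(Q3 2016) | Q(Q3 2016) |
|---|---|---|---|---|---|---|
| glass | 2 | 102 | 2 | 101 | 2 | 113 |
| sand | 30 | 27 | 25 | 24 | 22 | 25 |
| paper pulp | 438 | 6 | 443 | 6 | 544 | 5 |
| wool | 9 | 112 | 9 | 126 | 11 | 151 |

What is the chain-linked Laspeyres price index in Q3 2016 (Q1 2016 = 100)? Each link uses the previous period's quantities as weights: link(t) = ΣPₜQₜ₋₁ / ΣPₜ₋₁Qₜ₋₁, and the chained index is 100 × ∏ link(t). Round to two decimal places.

Link Q1 2016→Q2 2016:
ΣP(Q2 2016)Q(Q1 2016) = 2×102 + 25×27 + 443×6 + 9×112 = 204 + 675 + 2658 + 1008 = 4545
ΣP(Q1 2016)Q(Q1 2016) = 2×102 + 30×27 + 438×6 + 9×112 = 204 + 810 + 2628 + 1008 = 4650
link = 4545/4650 = 0.977419
Link Q2 2016→Q3 2016:
ΣP(Q3 2016)Q(Q2 2016) = 2×101 + 22×24 + 544×6 + 11×126 = 202 + 528 + 3264 + 1386 = 5380
ΣP(Q2 2016)Q(Q2 2016) = 2×101 + 25×24 + 443×6 + 9×126 = 202 + 600 + 2658 + 1134 = 4594
link = 5380/4594 = 1.171093
Chained index = 100 × 0.977419 × 1.171093 = 114.4649

114.46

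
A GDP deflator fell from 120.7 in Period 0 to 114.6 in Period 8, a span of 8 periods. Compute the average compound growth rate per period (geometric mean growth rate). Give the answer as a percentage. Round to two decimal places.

Growth factor = (114.6/120.7)^(1/8) = (0.949461)^(1/8) = 0.993538
Growth rate = 0.993538 − 1 = -0.006462 = -0.6462%

-0.65%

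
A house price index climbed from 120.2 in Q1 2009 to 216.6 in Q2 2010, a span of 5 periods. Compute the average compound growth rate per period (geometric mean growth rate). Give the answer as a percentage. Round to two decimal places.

12.50%

Growth factor = (216.6/120.2)^(1/5) = (1.801997)^(1/5) = 1.124996
Growth rate = 1.124996 − 1 = 0.124996 = 12.4996%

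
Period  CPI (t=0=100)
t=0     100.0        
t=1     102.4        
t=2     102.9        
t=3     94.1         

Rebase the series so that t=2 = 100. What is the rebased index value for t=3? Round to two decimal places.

Rebased(t=3) = 94.1 / 102.9 × 100 = 91.4480

91.45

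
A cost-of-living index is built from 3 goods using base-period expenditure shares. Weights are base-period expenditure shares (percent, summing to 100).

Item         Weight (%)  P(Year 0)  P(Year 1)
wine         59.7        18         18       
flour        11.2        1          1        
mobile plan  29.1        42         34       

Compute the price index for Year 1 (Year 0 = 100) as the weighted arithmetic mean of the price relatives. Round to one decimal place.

wine: 59.7 × (18/18) = 59.7 × 1.000000 = 59.7000
flour: 11.2 × (1/1) = 11.2 × 1.000000 = 11.2000
mobile plan: 29.1 × (34/42) = 29.1 × 0.809524 = 23.5571
Index = Σ wᵢ·(p₁ᵢ/p₀ᵢ) = 59.7000 + 11.2000 + 23.5571 = 94.4571

94.5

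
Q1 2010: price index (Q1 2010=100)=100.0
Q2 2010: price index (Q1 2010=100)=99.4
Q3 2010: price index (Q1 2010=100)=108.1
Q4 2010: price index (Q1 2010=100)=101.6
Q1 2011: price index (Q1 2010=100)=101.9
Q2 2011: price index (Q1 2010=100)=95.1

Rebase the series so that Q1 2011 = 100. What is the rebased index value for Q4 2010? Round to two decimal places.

99.71

Rebased(Q4 2010) = 101.6 / 101.9 × 100 = 99.7056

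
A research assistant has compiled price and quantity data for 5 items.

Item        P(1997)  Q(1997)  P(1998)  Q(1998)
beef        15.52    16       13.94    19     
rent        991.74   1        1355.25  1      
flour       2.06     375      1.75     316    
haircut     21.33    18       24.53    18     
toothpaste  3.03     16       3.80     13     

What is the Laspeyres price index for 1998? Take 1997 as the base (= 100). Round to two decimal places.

111.94

Laspeyres price index uses base-period quantities as weights.
ΣP(1998)·Q(1997) = 13.94×16 + 1355.25×1 + 1.75×375 + 24.53×18 + 3.80×16 = 223.04 + 1355.25 + 656.25 + 441.54 + 60.8 = 2736.88
ΣP(1997)·Q(1997) = 15.52×16 + 991.74×1 + 2.06×375 + 21.33×18 + 3.03×16 = 248.32 + 991.74 + 772.5 + 383.94 + 48.48 = 2444.98
Index = 2736.88 / 2444.98 × 100 = 111.9387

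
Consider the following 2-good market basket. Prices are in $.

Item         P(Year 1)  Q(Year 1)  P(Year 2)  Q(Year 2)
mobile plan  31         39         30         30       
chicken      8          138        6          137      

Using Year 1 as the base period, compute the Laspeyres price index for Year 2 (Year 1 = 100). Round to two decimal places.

86.38

Laspeyres price index uses base-period quantities as weights.
ΣP(Year 2)·Q(Year 1) = 30×39 + 6×138 = 1170 + 828 = 1998
ΣP(Year 1)·Q(Year 1) = 31×39 + 8×138 = 1209 + 1104 = 2313
Index = 1998 / 2313 × 100 = 86.3813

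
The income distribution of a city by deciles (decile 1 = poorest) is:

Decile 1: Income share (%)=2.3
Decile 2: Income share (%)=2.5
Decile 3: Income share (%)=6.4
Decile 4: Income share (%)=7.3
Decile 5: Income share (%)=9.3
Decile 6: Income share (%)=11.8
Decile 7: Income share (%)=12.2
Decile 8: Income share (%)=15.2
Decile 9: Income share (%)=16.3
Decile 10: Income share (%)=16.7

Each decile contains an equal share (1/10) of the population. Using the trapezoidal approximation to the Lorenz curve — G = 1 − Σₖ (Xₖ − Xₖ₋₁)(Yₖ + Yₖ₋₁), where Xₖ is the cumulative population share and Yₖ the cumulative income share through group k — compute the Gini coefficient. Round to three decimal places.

Cumulative income shares Yₖ: 0.0230, 0.0480, 0.1120, 0.1850, 0.2780, 0.3960, 0.5180, 0.6700, 0.8330, 1.0000
Σ (Xₖ−Xₖ₋₁)(Yₖ+Yₖ₋₁) = (1/10)(0.0230+0.0000) + (1/10)(0.0480+0.0230) + (1/10)(0.1120+0.0480) + (1/10)(0.1850+0.1120) + (1/10)(0.2780+0.1850) + (1/10)(0.3960+0.2780) + (1/10)(0.5180+0.3960) + (1/10)(0.6700+0.5180) + (1/10)(0.8330+0.6700) + (1/10)(1.0000+0.8330)
  = 0.0023 + 0.0071 + 0.0160 + 0.0297 + 0.0463 + 0.0674 + 0.0914 + 0.1188 + 0.1503 + 0.1833 = 0.7126
G = 1 − 0.7126 = 0.2874

0.287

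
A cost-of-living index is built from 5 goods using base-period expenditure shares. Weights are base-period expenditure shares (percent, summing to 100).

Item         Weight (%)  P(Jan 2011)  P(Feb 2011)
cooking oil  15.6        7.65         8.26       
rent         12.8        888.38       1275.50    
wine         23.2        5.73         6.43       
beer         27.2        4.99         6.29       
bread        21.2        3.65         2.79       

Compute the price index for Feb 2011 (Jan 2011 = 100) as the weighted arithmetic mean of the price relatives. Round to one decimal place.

111.7

cooking oil: 15.6 × (8.26/7.65) = 15.6 × 1.079739 = 16.8439
rent: 12.8 × (1275.50/888.38) = 12.8 × 1.435759 = 18.3777
wine: 23.2 × (6.43/5.73) = 23.2 × 1.122164 = 26.0342
beer: 27.2 × (6.29/4.99) = 27.2 × 1.260521 = 34.2862
bread: 21.2 × (2.79/3.65) = 21.2 × 0.764384 = 16.2049
Index = Σ wᵢ·(p₁ᵢ/p₀ᵢ) = 16.8439 + 18.3777 + 26.0342 + 34.2862 + 16.2049 = 111.7470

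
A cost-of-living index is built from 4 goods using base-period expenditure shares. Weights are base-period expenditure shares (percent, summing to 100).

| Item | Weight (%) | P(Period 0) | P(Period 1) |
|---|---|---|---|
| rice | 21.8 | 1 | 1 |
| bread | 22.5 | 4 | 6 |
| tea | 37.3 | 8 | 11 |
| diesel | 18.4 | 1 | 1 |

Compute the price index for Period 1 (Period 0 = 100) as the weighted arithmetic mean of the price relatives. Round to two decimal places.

125.24

rice: 21.8 × (1/1) = 21.8 × 1.000000 = 21.8000
bread: 22.5 × (6/4) = 22.5 × 1.500000 = 33.7500
tea: 37.3 × (11/8) = 37.3 × 1.375000 = 51.2875
diesel: 18.4 × (1/1) = 18.4 × 1.000000 = 18.4000
Index = Σ wᵢ·(p₁ᵢ/p₀ᵢ) = 21.8000 + 33.7500 + 51.2875 + 18.4000 = 125.2375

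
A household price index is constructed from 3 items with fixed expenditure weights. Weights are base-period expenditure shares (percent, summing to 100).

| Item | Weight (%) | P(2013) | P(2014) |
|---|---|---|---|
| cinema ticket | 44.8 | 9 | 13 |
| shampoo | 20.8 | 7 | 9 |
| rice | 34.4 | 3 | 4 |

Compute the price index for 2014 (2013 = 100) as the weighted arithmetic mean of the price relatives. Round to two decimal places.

cinema ticket: 44.8 × (13/9) = 44.8 × 1.444444 = 64.7111
shampoo: 20.8 × (9/7) = 20.8 × 1.285714 = 26.7429
rice: 34.4 × (4/3) = 34.4 × 1.333333 = 45.8667
Index = Σ wᵢ·(p₁ᵢ/p₀ᵢ) = 64.7111 + 26.7429 + 45.8667 = 137.3206

137.32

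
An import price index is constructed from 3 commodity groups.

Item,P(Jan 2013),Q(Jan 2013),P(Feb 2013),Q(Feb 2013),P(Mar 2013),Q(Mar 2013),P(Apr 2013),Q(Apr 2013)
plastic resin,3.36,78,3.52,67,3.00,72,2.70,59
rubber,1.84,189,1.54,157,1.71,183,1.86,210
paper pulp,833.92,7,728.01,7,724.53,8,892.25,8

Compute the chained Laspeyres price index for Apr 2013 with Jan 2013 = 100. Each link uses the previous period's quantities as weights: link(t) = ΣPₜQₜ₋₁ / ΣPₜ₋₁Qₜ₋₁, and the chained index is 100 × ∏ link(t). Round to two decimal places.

105.90

Link Jan 2013→Feb 2013:
ΣP(Feb 2013)Q(Jan 2013) = 3.52×78 + 1.54×189 + 728.01×7 = 274.56 + 291.06 + 5096.07 = 5661.69
ΣP(Jan 2013)Q(Jan 2013) = 3.36×78 + 1.84×189 + 833.92×7 = 262.08 + 347.76 + 5837.44 = 6447.28
link = 5661.69/6447.28 = 0.878152
Link Feb 2013→Mar 2013:
ΣP(Mar 2013)Q(Feb 2013) = 3.00×67 + 1.71×157 + 724.53×7 = 201 + 268.47 + 5071.71 = 5541.18
ΣP(Feb 2013)Q(Feb 2013) = 3.52×67 + 1.54×157 + 728.01×7 = 235.84 + 241.78 + 5096.07 = 5573.69
link = 5541.18/5573.69 = 0.994167
Link Mar 2013→Apr 2013:
ΣP(Apr 2013)Q(Mar 2013) = 2.70×72 + 1.86×183 + 892.25×8 = 194.4 + 340.38 + 7138 = 7672.78
ΣP(Mar 2013)Q(Mar 2013) = 3.00×72 + 1.71×183 + 724.53×8 = 216 + 312.93 + 5796.24 = 6325.17
link = 7672.78/6325.17 = 1.213055
Chained index = 100 × 0.878152 × 0.994167 × 1.213055 = 105.9033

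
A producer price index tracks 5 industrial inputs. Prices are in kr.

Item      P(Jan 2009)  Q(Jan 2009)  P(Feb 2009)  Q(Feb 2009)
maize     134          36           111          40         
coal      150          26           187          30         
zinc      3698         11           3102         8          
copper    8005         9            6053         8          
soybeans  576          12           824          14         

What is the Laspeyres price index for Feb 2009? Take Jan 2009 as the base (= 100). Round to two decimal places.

83.63

Laspeyres price index uses base-period quantities as weights.
ΣP(Feb 2009)·Q(Jan 2009) = 111×36 + 187×26 + 3102×11 + 6053×9 + 824×12 = 3996 + 4862 + 34122 + 54477 + 9888 = 107345
ΣP(Jan 2009)·Q(Jan 2009) = 134×36 + 150×26 + 3698×11 + 8005×9 + 576×12 = 4824 + 3900 + 40678 + 72045 + 6912 = 128359
Index = 107345 / 128359 × 100 = 83.6287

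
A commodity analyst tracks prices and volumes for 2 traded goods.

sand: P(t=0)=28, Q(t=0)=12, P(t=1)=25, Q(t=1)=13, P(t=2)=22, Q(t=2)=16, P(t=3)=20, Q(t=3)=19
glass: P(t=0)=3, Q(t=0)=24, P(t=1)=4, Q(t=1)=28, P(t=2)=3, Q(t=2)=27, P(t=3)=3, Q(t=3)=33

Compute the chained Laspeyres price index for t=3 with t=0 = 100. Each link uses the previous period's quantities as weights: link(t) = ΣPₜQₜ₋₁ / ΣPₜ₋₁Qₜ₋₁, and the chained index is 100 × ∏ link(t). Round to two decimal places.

76.10

Link t=0→t=1:
ΣP(t=1)Q(t=0) = 25×12 + 4×24 = 300 + 96 = 396
ΣP(t=0)Q(t=0) = 28×12 + 3×24 = 336 + 72 = 408
link = 396/408 = 0.970588
Link t=1→t=2:
ΣP(t=2)Q(t=1) = 22×13 + 3×28 = 286 + 84 = 370
ΣP(t=1)Q(t=1) = 25×13 + 4×28 = 325 + 112 = 437
link = 370/437 = 0.846682
Link t=2→t=3:
ΣP(t=3)Q(t=2) = 20×16 + 3×27 = 320 + 81 = 401
ΣP(t=2)Q(t=2) = 22×16 + 3×27 = 352 + 81 = 433
link = 401/433 = 0.926097
Chained index = 100 × 0.970588 × 0.846682 × 0.926097 = 76.1048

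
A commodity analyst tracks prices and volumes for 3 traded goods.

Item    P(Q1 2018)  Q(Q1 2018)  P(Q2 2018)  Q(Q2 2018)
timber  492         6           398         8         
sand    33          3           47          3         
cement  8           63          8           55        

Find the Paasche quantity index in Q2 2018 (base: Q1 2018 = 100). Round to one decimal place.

124.1

Paasche quantity index uses current-period prices as weights.
ΣP(Q2 2018)·Q(Q2 2018) = 398×8 + 47×3 + 8×55 = 3184 + 141 + 440 = 3765
ΣP(Q2 2018)·Q(Q1 2018) = 398×6 + 47×3 + 8×63 = 2388 + 141 + 504 = 3033
Index = 3765 / 3033 × 100 = 124.1345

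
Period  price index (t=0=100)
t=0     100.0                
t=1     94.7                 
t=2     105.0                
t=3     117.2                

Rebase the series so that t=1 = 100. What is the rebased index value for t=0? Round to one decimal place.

Rebased(t=0) = 100.0 / 94.7 × 100 = 105.5966

105.6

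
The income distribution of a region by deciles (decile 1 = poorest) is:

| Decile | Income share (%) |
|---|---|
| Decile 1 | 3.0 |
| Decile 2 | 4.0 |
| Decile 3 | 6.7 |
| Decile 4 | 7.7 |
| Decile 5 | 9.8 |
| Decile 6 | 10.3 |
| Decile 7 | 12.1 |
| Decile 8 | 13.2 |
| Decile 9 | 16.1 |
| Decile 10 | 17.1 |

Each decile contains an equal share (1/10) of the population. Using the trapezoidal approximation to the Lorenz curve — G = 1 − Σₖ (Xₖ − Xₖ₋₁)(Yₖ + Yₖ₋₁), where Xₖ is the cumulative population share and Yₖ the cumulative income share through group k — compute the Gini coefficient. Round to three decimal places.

Cumulative income shares Yₖ: 0.0300, 0.0700, 0.1370, 0.2140, 0.3120, 0.4150, 0.5360, 0.6680, 0.8290, 1.0000
Σ (Xₖ−Xₖ₋₁)(Yₖ+Yₖ₋₁) = (1/10)(0.0300+0.0000) + (1/10)(0.0700+0.0300) + (1/10)(0.1370+0.0700) + (1/10)(0.2140+0.1370) + (1/10)(0.3120+0.2140) + (1/10)(0.4150+0.3120) + (1/10)(0.5360+0.4150) + (1/10)(0.6680+0.5360) + (1/10)(0.8290+0.6680) + (1/10)(1.0000+0.8290)
  = 0.0030 + 0.0100 + 0.0207 + 0.0351 + 0.0526 + 0.0727 + 0.0951 + 0.1204 + 0.1497 + 0.1829 = 0.7422
G = 1 − 0.7422 = 0.2578

0.258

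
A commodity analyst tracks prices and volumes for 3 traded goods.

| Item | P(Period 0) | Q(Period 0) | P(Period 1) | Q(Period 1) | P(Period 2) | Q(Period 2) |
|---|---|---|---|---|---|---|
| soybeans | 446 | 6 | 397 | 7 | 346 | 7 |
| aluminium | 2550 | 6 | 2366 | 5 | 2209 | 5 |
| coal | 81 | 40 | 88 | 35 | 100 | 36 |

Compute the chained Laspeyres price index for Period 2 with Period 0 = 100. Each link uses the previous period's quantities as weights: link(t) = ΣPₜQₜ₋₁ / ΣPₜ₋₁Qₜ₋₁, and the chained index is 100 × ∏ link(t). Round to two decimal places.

Link Period 0→Period 1:
ΣP(Period 1)Q(Period 0) = 397×6 + 2366×6 + 88×40 = 2382 + 14196 + 3520 = 20098
ΣP(Period 0)Q(Period 0) = 446×6 + 2550×6 + 81×40 = 2676 + 15300 + 3240 = 21216
link = 20098/21216 = 0.947304
Link Period 1→Period 2:
ΣP(Period 2)Q(Period 1) = 346×7 + 2209×5 + 100×35 = 2422 + 11045 + 3500 = 16967
ΣP(Period 1)Q(Period 1) = 397×7 + 2366×5 + 88×35 = 2779 + 11830 + 3080 = 17689
link = 16967/17689 = 0.959184
Chained index = 100 × 0.947304 × 0.959184 = 90.8638

90.86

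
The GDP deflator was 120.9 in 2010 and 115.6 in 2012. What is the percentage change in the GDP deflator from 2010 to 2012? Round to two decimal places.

-4.38%

Change = (115.6 − 120.9) / 120.9 × 100
       = -5.3 / 120.9 × 100 = -4.3838%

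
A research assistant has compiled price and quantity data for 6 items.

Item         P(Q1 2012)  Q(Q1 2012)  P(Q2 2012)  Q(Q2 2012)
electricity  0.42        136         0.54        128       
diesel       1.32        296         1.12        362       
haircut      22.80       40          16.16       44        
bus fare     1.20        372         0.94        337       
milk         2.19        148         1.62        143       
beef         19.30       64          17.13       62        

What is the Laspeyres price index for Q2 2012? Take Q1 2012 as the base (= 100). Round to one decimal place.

Laspeyres price index uses base-period quantities as weights.
ΣP(Q2 2012)·Q(Q1 2012) = 0.54×136 + 1.12×296 + 16.16×40 + 0.94×372 + 1.62×148 + 17.13×64 = 73.44 + 331.52 + 646.4 + 349.68 + 239.76 + 1096.32 = 2737.12
ΣP(Q1 2012)·Q(Q1 2012) = 0.42×136 + 1.32×296 + 22.80×40 + 1.20×372 + 2.19×148 + 19.30×64 = 57.12 + 390.72 + 912 + 446.4 + 324.12 + 1235.2 = 3365.56
Index = 2737.12 / 3365.56 × 100 = 81.3273

81.3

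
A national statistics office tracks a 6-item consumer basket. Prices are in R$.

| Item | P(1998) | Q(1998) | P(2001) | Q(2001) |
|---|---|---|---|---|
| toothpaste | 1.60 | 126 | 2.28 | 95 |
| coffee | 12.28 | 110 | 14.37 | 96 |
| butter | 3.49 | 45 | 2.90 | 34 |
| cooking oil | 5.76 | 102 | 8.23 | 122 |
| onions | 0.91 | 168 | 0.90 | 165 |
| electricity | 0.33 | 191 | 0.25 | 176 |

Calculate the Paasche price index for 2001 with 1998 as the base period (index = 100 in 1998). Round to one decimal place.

Paasche price index uses current-period quantities as weights.
ΣP(2001)·Q(2001) = 2.28×95 + 14.37×96 + 2.90×34 + 8.23×122 + 0.90×165 + 0.25×176 = 216.6 + 1379.52 + 98.6 + 1004.06 + 148.5 + 44 = 2891.28
ΣP(1998)·Q(2001) = 1.60×95 + 12.28×96 + 3.49×34 + 5.76×122 + 0.91×165 + 0.33×176 = 152 + 1178.88 + 118.66 + 702.72 + 150.15 + 58.08 = 2360.49
Index = 2891.28 / 2360.49 × 100 = 122.4864

122.5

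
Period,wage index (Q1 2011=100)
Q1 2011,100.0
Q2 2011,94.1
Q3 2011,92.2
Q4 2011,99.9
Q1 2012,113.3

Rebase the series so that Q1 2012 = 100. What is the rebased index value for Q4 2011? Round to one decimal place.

Rebased(Q4 2011) = 99.9 / 113.3 × 100 = 88.1730

88.2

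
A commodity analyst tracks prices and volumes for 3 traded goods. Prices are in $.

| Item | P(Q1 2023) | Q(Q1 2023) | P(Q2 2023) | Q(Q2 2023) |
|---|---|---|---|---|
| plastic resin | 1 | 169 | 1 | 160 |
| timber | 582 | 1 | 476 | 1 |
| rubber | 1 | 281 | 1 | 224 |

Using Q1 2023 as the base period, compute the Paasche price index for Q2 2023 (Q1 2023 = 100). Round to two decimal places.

Paasche price index uses current-period quantities as weights.
ΣP(Q2 2023)·Q(Q2 2023) = 1×160 + 476×1 + 1×224 = 160 + 476 + 224 = 860
ΣP(Q1 2023)·Q(Q2 2023) = 1×160 + 582×1 + 1×224 = 160 + 582 + 224 = 966
Index = 860 / 966 × 100 = 89.0269

89.03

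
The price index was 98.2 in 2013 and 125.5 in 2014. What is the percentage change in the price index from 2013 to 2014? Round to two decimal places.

27.80%

Change = (125.5 − 98.2) / 98.2 × 100
       = 27.3 / 98.2 × 100 = 27.8004%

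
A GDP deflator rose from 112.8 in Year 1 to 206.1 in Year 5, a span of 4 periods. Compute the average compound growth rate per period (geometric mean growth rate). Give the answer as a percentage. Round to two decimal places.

16.26%

Growth factor = (206.1/112.8)^(1/4) = (1.827128)^(1/4) = 1.162632
Growth rate = 1.162632 − 1 = 0.162632 = 16.2632%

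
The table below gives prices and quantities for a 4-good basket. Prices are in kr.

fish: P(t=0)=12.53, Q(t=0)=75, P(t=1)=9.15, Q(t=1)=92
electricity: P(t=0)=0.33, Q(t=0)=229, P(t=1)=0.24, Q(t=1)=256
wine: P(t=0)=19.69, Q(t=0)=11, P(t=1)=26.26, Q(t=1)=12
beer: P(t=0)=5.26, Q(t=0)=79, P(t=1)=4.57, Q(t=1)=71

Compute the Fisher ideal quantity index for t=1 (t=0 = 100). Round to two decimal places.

111.51

Laspeyres component (base-period weights):
ΣP(t=0)Q(t=1) = 12.53×92 + 0.33×256 + 19.69×12 + 5.26×71 = 1152.76 + 84.48 + 236.28 + 373.46 = 1846.98
ΣP(t=0)Q(t=0) = 12.53×75 + 0.33×229 + 19.69×11 + 5.26×79 = 939.75 + 75.57 + 216.59 + 415.54 = 1647.45
L = 1846.98 / 1647.45 × 100 = 112.1114
Paasche component (current-period weights):
ΣP(t=1)Q(t=1) = 9.15×92 + 0.24×256 + 26.26×12 + 4.57×71 = 841.8 + 61.44 + 315.12 + 324.47 = 1542.83
ΣP(t=1)Q(t=0) = 9.15×75 + 0.24×229 + 26.26×11 + 4.57×79 = 686.25 + 54.96 + 288.86 + 361.03 = 1391.1
P = 1542.83 / 1391.1 × 100 = 110.9072
Fisher = √(L × P) = √(112.1114 × 110.9072) = 111.5077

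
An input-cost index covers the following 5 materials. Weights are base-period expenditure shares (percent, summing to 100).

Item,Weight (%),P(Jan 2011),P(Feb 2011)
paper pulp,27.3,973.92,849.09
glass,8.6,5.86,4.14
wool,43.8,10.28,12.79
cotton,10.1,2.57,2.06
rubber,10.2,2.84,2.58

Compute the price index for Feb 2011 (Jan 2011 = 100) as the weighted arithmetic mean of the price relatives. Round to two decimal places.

101.73

paper pulp: 27.3 × (849.09/973.92) = 27.3 × 0.871827 = 23.8009
glass: 8.6 × (4.14/5.86) = 8.6 × 0.706485 = 6.0758
wool: 43.8 × (12.79/10.28) = 43.8 × 1.244163 = 54.4944
cotton: 10.1 × (2.06/2.57) = 10.1 × 0.801556 = 8.0957
rubber: 10.2 × (2.58/2.84) = 10.2 × 0.908451 = 9.2662
Index = Σ wᵢ·(p₁ᵢ/p₀ᵢ) = 23.8009 + 6.0758 + 54.4944 + 8.0957 + 9.2662 = 101.7329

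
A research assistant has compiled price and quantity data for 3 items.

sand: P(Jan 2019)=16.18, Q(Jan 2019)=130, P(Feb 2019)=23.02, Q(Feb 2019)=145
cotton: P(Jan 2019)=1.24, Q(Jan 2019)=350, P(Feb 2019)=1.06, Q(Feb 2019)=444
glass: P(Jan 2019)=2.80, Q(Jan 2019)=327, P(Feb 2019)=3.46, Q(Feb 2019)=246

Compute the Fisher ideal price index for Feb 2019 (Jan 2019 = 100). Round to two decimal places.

Laspeyres component (base-period weights):
ΣP(Feb 2019)Q(Jan 2019) = 23.02×130 + 1.06×350 + 3.46×327 = 2992.6 + 371 + 1131.42 = 4495.02
ΣP(Jan 2019)Q(Jan 2019) = 16.18×130 + 1.24×350 + 2.80×327 = 2103.4 + 434 + 915.6 = 3453
L = 4495.02 / 3453 × 100 = 130.1772
Paasche component (current-period weights):
ΣP(Feb 2019)Q(Feb 2019) = 23.02×145 + 1.06×444 + 3.46×246 = 3337.9 + 470.64 + 851.16 = 4659.7
ΣP(Jan 2019)Q(Feb 2019) = 16.18×145 + 1.24×444 + 2.80×246 = 2346.1 + 550.56 + 688.8 = 3585.46
P = 4659.7 / 3585.46 × 100 = 129.9610
Fisher = √(L × P) = √(130.1772 × 129.9610) = 130.0691

130.07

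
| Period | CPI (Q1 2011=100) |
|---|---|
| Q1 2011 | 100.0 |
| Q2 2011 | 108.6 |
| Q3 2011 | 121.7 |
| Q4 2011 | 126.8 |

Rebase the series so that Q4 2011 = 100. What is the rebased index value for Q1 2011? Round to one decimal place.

Rebased(Q1 2011) = 100.0 / 126.8 × 100 = 78.8644

78.9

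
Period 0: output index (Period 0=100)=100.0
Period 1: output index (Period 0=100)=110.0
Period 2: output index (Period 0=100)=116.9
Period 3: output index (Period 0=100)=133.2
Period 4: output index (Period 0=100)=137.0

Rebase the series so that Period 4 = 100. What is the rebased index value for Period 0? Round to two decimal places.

72.99

Rebased(Period 0) = 100.0 / 137.0 × 100 = 72.9927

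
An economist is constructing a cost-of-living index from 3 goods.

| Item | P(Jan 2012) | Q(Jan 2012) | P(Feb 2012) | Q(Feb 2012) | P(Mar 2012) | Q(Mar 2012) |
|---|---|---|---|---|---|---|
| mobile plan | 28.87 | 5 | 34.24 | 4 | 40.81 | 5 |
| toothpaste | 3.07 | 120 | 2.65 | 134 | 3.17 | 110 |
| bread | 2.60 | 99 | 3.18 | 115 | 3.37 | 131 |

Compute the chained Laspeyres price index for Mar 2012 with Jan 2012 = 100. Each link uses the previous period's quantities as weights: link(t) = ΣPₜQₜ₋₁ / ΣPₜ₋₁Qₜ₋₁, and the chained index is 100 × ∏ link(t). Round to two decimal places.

118.74

Link Jan 2012→Feb 2012:
ΣP(Feb 2012)Q(Jan 2012) = 34.24×5 + 2.65×120 + 3.18×99 = 171.2 + 318 + 314.82 = 804.02
ΣP(Jan 2012)Q(Jan 2012) = 28.87×5 + 3.07×120 + 2.60×99 = 144.35 + 368.4 + 257.4 = 770.15
link = 804.02/770.15 = 1.043978
Link Feb 2012→Mar 2012:
ΣP(Mar 2012)Q(Feb 2012) = 40.81×4 + 3.17×134 + 3.37×115 = 163.24 + 424.78 + 387.55 = 975.57
ΣP(Feb 2012)Q(Feb 2012) = 34.24×4 + 2.65×134 + 3.18×115 = 136.96 + 355.1 + 365.7 = 857.76
link = 975.57/857.76 = 1.137346
Chained index = 100 × 1.043978 × 1.137346 = 118.7365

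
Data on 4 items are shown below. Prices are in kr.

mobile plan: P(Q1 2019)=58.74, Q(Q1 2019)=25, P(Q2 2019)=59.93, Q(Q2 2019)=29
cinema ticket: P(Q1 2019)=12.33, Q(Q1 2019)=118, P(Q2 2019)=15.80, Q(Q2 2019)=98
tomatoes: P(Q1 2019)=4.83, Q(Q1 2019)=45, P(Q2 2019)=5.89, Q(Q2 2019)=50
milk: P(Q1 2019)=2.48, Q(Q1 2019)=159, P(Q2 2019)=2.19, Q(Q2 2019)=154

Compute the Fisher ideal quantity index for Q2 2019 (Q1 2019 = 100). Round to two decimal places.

99.27

Laspeyres component (base-period weights):
ΣP(Q1 2019)Q(Q2 2019) = 58.74×29 + 12.33×98 + 4.83×50 + 2.48×154 = 1703.46 + 1208.34 + 241.5 + 381.92 = 3535.22
ΣP(Q1 2019)Q(Q1 2019) = 58.74×25 + 12.33×118 + 4.83×45 + 2.48×159 = 1468.5 + 1454.94 + 217.35 + 394.32 = 3535.11
L = 3535.22 / 3535.11 × 100 = 100.0031
Paasche component (current-period weights):
ΣP(Q2 2019)Q(Q2 2019) = 59.93×29 + 15.80×98 + 5.89×50 + 2.19×154 = 1737.97 + 1548.4 + 294.5 + 337.26 = 3918.13
ΣP(Q2 2019)Q(Q1 2019) = 59.93×25 + 15.80×118 + 5.89×45 + 2.19×159 = 1498.25 + 1864.4 + 265.05 + 348.21 = 3975.91
P = 3918.13 / 3975.91 × 100 = 98.5467
Fisher = √(L × P) = √(100.0031 × 98.5467) = 99.2723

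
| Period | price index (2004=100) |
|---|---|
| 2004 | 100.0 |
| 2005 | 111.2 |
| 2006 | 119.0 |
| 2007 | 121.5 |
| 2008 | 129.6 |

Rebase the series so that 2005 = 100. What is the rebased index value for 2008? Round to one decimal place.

Rebased(2008) = 129.6 / 111.2 × 100 = 116.5468

116.5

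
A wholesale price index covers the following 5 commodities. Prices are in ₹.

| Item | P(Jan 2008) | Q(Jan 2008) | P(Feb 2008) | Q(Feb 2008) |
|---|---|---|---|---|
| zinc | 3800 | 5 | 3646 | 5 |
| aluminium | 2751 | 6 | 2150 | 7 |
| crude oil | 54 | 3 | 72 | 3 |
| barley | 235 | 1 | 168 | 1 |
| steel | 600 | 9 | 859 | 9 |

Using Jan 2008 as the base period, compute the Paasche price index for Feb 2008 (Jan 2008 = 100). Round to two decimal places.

93.96

Paasche price index uses current-period quantities as weights.
ΣP(Feb 2008)·Q(Feb 2008) = 3646×5 + 2150×7 + 72×3 + 168×1 + 859×9 = 18230 + 15050 + 216 + 168 + 7731 = 41395
ΣP(Jan 2008)·Q(Feb 2008) = 3800×5 + 2751×7 + 54×3 + 235×1 + 600×9 = 19000 + 19257 + 162 + 235 + 5400 = 44054
Index = 41395 / 44054 × 100 = 93.9642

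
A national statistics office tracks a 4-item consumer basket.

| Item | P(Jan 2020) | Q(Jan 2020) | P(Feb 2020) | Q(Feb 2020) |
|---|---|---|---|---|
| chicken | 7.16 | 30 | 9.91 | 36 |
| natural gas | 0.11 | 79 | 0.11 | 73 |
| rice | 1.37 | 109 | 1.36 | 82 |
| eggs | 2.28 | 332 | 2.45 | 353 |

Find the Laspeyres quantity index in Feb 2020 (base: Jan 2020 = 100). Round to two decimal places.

104.71

Laspeyres quantity index uses base-period prices as weights.
ΣP(Jan 2020)·Q(Feb 2020) = 7.16×36 + 0.11×73 + 1.37×82 + 2.28×353 = 257.76 + 8.03 + 112.34 + 804.84 = 1182.97
ΣP(Jan 2020)·Q(Jan 2020) = 7.16×30 + 0.11×79 + 1.37×109 + 2.28×332 = 214.8 + 8.69 + 149.33 + 756.96 = 1129.78
Index = 1182.97 / 1129.78 × 100 = 104.7080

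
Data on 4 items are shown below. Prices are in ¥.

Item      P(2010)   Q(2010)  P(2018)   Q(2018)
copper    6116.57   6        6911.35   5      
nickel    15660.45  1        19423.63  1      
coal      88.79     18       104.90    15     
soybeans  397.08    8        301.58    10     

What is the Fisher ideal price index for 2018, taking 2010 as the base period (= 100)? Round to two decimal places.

Laspeyres component (base-period weights):
ΣP(2018)Q(2010) = 6911.35×6 + 19423.63×1 + 104.90×18 + 301.58×8 = 41468.1 + 19423.63 + 1888.2 + 2412.64 = 65192.57
ΣP(2010)Q(2010) = 6116.57×6 + 15660.45×1 + 88.79×18 + 397.08×8 = 36699.42 + 15660.45 + 1598.22 + 3176.64 = 57134.73
L = 65192.57 / 57134.73 × 100 = 114.1032
Paasche component (current-period weights):
ΣP(2018)Q(2018) = 6911.35×5 + 19423.63×1 + 104.90×15 + 301.58×10 = 34556.75 + 19423.63 + 1573.5 + 3015.8 = 58569.68
ΣP(2010)Q(2018) = 6116.57×5 + 15660.45×1 + 88.79×15 + 397.08×10 = 30582.85 + 15660.45 + 1331.85 + 3970.8 = 51545.95
P = 58569.68 / 51545.95 × 100 = 113.6262
Fisher = √(L × P) = √(114.1032 × 113.6262) = 113.8644

113.86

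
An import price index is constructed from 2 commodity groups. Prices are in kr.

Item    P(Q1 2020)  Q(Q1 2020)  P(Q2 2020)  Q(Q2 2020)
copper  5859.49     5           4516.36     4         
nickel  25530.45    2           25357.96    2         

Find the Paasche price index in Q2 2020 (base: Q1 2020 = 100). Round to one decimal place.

92.3

Paasche price index uses current-period quantities as weights.
ΣP(Q2 2020)·Q(Q2 2020) = 4516.36×4 + 25357.96×2 = 18065.44 + 50715.92 = 68781.36
ΣP(Q1 2020)·Q(Q2 2020) = 5859.49×4 + 25530.45×2 = 23437.96 + 51060.9 = 74498.86
Index = 68781.36 / 74498.86 × 100 = 92.3254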